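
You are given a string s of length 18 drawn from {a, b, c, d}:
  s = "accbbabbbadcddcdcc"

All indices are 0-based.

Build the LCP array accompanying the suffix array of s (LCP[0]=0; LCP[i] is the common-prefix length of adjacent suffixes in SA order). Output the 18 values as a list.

[0, 1, 1, 0, 2, 1, 3, 2, 0, 1, 1, 2, 1, 2, 0, 2, 3, 1]

sorted suffixes:
  #0 SA[0]=5  'abbbadcddcdcc'
  #1 SA[1]=0  'accbbabbbadcddcdcc'
  #2 SA[2]=9  'adcddcdcc'
  #3 SA[3]=4  'babbbadcddcdcc'
  #4 SA[4]=8  'badcddcdcc'
  #5 SA[5]=3  'bbabbbadcddcdcc'
  #6 SA[6]=7  'bbadcddcdcc'
  #7 SA[7]=6  'bbbadcddcdcc'
  #8 SA[8]=17  'c'
  #9 SA[9]=2  'cbbabbbadcddcdcc'
  #10 SA[10]=16  'cc'
  #11 SA[11]=1  'ccbbabbbadcddcdcc'
  #12 SA[12]=14  'cdcc'
  #13 SA[13]=11  'cddcdcc'
  #14 SA[14]=15  'dcc'
  #15 SA[15]=13  'dcdcc'
  #16 SA[16]=10  'dcddcdcc'
  #17 SA[17]=12  'ddcdcc'

SA = [5, 0, 9, 4, 8, 3, 7, 6, 17, 2, 16, 1, 14, 11, 15, 13, 10, 12]
[i] adj suffixes → lcp
  [1] 5/0 → 1 ('a')
  [2] 0/9 → 1 ('a')
  [3] 9/4 → 0 ('')
  [4] 4/8 → 2 ('ba')
  [5] 8/3 → 1 ('b')
  [6] 3/7 → 3 ('bba')
  [7] 7/6 → 2 ('bb')
  [8] 6/17 → 0 ('')
  [9] 17/2 → 1 ('c')
  [10] 2/16 → 1 ('c')
  [11] 16/1 → 2 ('cc')
  [12] 1/14 → 1 ('c')
  [13] 14/11 → 2 ('cd')
  [14] 11/15 → 0 ('')
  [15] 15/13 → 2 ('dc')
  [16] 13/10 → 3 ('dcd')
  [17] 10/12 → 1 ('d')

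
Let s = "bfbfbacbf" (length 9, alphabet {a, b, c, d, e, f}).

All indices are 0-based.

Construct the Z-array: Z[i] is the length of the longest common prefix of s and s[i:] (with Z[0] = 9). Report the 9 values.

[9, 0, 3, 0, 1, 0, 0, 2, 0]

Z[0]=9
i=1: i≥r, start 0; Z[1]=0
i=2: i≥r, start 0; Z[2]=3 grow→box=[2,5)
i=3: min(r-i=2, Z[1]=0)=0; Z[3]=0
i=4: min(r-i=1, Z[2]=3)=1; Z[4]=1
i=5: i≥r, start 0; Z[5]=0
i=6: i≥r, start 0; Z[6]=0
i=7: i≥r, start 0; Z[7]=2 grow→box=[7,9)
i=8: min(r-i=1, Z[1]=0)=0; Z[8]=0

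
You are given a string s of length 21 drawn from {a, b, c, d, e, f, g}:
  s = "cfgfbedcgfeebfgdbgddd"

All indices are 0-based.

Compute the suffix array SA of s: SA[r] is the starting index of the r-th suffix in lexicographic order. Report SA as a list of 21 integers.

[4, 12, 16, 0, 7, 20, 15, 6, 19, 18, 11, 5, 10, 3, 9, 13, 1, 14, 17, 2, 8]

sorted suffixes:
  #0 SA[0]=4  'bedcgfeebfgdbgddd'
  #1 SA[1]=12  'bfgdbgddd'
  #2 SA[2]=16  'bgddd'
  #3 SA[3]=0  'cfgfbedcgfeebfgdbgddd'
  #4 SA[4]=7  'cgfeebfgdbgddd'
  #5 SA[5]=20  'd'
  #6 SA[6]=15  'dbgddd'
  #7 SA[7]=6  'dcgfeebfgdbgddd'
  #8 SA[8]=19  'dd'
  #9 SA[9]=18  'ddd'
  #10 SA[10]=11  'ebfgdbgddd'
  #11 SA[11]=5  'edcgfeebfgdbgddd'
  #12 SA[12]=10  'eebfgdbgddd'
  #13 SA[13]=3  'fbedcgfeebfgdbgddd'
  #14 SA[14]=9  'feebfgdbgddd'
  #15 SA[15]=13  'fgdbgddd'
  #16 SA[16]=1  'fgfbedcgfeebfgdbgddd'
  #17 SA[17]=14  'gdbgddd'
  #18 SA[18]=17  'gddd'
  #19 SA[19]=2  'gfbedcgfeebfgdbgddd'
  #20 SA[20]=8  'gfeebfgdbgddd'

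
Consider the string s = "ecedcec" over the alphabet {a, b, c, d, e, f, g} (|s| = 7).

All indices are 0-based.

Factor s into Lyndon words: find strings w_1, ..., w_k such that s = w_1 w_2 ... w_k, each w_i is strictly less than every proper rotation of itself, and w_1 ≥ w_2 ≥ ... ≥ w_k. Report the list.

emit factor 1: 'e' (i=0, period=1)
emit factor 2: 'ced' (i=1, period=3)
emit factor 3: 'ce' (i=4, period=2)
emit factor 4: 'c' (i=6, period=1)

["e", "ced", "ce", "c"]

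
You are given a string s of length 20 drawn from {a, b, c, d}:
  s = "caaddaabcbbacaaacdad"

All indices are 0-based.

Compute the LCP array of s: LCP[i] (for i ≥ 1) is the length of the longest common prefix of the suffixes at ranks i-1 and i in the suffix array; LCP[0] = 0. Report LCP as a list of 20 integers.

[0, 2, 2, 2, 1, 1, 2, 1, 2, 0, 1, 1, 0, 3, 1, 1, 0, 1, 2, 1]

rank→(start, suffix):
  0 → (13, 'aaacdad')
  1 → (5, 'aabcbbacaaacdad')
  2 → (14, 'aacdad')
  3 → (1, 'aaddaabcbbacaaacdad')
  4 → (6, 'abcbbacaaacdad')
  5 → (11, 'acaaacdad')
  6 → (15, 'acdad')
  7 → (18, 'ad')
  8 → (2, 'addaabcbbacaaacdad')
  9 → (10, 'bacaaacdad')
  10 → (9, 'bbacaaacdad')
  11 → (7, 'bcbbacaaacdad')
  12 → (12, 'caaacdad')
  13 → (0, 'caaddaabcbbacaaacdad')
  14 → (8, 'cbbacaaacdad')
  15 → (16, 'cdad')
  16 → (19, 'd')
  17 → (4, 'daabcbbacaaacdad')
  18 → (17, 'dad')
  19 → (3, 'ddaabcbbacaaacdad')

SA = [13, 5, 14, 1, 6, 11, 15, 18, 2, 10, 9, 7, 12, 0, 8, 16, 19, 4, 17, 3]
i: (SA[i-1],SA[i]) lcp shared
  1: (13,5) 2 'aa'
  2: (5,14) 2 'aa'
  3: (14,1) 2 'aa'
  4: (1,6) 1 'a'
  5: (6,11) 1 'a'
  6: (11,15) 2 'ac'
  7: (15,18) 1 'a'
  8: (18,2) 2 'ad'
  9: (2,10) 0 ''
  10: (10,9) 1 'b'
  11: (9,7) 1 'b'
  12: (7,12) 0 ''
  13: (12,0) 3 'caa'
  14: (0,8) 1 'c'
  15: (8,16) 1 'c'
  16: (16,19) 0 ''
  17: (19,4) 1 'd'
  18: (4,17) 2 'da'
  19: (17,3) 1 'd'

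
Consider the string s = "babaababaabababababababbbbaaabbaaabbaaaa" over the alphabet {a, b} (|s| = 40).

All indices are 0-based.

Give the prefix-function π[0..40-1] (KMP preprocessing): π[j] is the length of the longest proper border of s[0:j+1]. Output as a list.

π[0] = 0
j=1 s[j]='a': π[1]=0 (border '')
j=2 s[j]='b': π[2]=1 (border 'b')
j=3 s[j]='a': π[3]=2 (border 'ba')
j=4 s[j]='a': k: 2→0; π[4]=0 (border '')
j=5 s[j]='b': π[5]=1 (border 'b')
j=6 s[j]='a': π[6]=2 (border 'ba')
j=7 s[j]='b': π[7]=3 (border 'bab')
j=8 s[j]='a': π[8]=4 (border 'baba')
j=9 s[j]='a': π[9]=5 (border 'babaa')
j=10 s[j]='b': π[10]=6 (border 'babaab')
j=11 s[j]='a': π[11]=7 (border 'babaaba')
j=12 s[j]='b': π[12]=8 (border 'babaabab')
j=13 s[j]='a': π[13]=9 (border 'babaababa')
j=14 s[j]='b': k: 9→4→2; π[14]=3 (border 'bab')
j=15 s[j]='a': π[15]=4 (border 'baba')
j=16 s[j]='b': k: 4→2; π[16]=3 (border 'bab')
j=17 s[j]='a': π[17]=4 (border 'baba')
j=18 s[j]='b': k: 4→2; π[18]=3 (border 'bab')
j=19 s[j]='a': π[19]=4 (border 'baba')
j=20 s[j]='b': k: 4→2; π[20]=3 (border 'bab')
j=21 s[j]='a': π[21]=4 (border 'baba')
j=22 s[j]='b': k: 4→2; π[22]=3 (border 'bab')
j=23 s[j]='b': k: 3→1→0; π[23]=1 (border 'b')
j=24 s[j]='b': k: 1→0; π[24]=1 (border 'b')
j=25 s[j]='b': k: 1→0; π[25]=1 (border 'b')
j=26 s[j]='a': π[26]=2 (border 'ba')
j=27 s[j]='a': k: 2→0; π[27]=0 (border '')
j=28 s[j]='a': π[28]=0 (border '')
j=29 s[j]='b': π[29]=1 (border 'b')
j=30 s[j]='b': k: 1→0; π[30]=1 (border 'b')
j=31 s[j]='a': π[31]=2 (border 'ba')
j=32 s[j]='a': k: 2→0; π[32]=0 (border '')
j=33 s[j]='a': π[33]=0 (border '')
j=34 s[j]='b': π[34]=1 (border 'b')
j=35 s[j]='b': k: 1→0; π[35]=1 (border 'b')
j=36 s[j]='a': π[36]=2 (border 'ba')
j=37 s[j]='a': k: 2→0; π[37]=0 (border '')
j=38 s[j]='a': π[38]=0 (border '')
j=39 s[j]='a': π[39]=0 (border '')

[0, 0, 1, 2, 0, 1, 2, 3, 4, 5, 6, 7, 8, 9, 3, 4, 3, 4, 3, 4, 3, 4, 3, 1, 1, 1, 2, 0, 0, 1, 1, 2, 0, 0, 1, 1, 2, 0, 0, 0]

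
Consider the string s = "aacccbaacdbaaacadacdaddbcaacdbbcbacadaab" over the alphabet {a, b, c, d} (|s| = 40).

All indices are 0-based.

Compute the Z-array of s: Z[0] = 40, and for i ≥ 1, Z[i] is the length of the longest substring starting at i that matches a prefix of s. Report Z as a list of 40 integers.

Z[0]=40
i=1: outside box; Z[1]=1 grow→box=[1,2)
i=2: outside box; Z[2]=0
i=3: outside box; Z[3]=0
i=4: outside box; Z[4]=0
i=5: outside box; Z[5]=0
i=6: outside box; Z[6]=3 grow→box=[6,9)
i=7: min(r-i=2, Z[1]=1)=1; Z[7]=1
i=8: min(r-i=1, Z[2]=0)=0; Z[8]=0
i=9: outside box; Z[9]=0
i=10: outside box; Z[10]=0
i=11: outside box; Z[11]=2 grow→box=[11,13)
i=12: min(r-i=1, Z[1]=1)=1; Z[12]=3 grow→box=[12,15)
i=13: min(r-i=2, Z[1]=1)=1; Z[13]=1
i=14: min(r-i=1, Z[2]=0)=0; Z[14]=0
i=15: outside box; Z[15]=1 grow→box=[15,16)
i=16: outside box; Z[16]=0
i=17: outside box; Z[17]=1 grow→box=[17,18)
i=18: outside box; Z[18]=0
i=19: outside box; Z[19]=0
i=20: outside box; Z[20]=1 grow→box=[20,21)
i=21: outside box; Z[21]=0
i=22: outside box; Z[22]=0
i=23: outside box; Z[23]=0
i=24: outside box; Z[24]=0
i=25: outside box; Z[25]=3 grow→box=[25,28)
i=26: min(r-i=2, Z[1]=1)=1; Z[26]=1
i=27: min(r-i=1, Z[2]=0)=0; Z[27]=0
i=28: outside box; Z[28]=0
i=29: outside box; Z[29]=0
i=30: outside box; Z[30]=0
i=31: outside box; Z[31]=0
i=32: outside box; Z[32]=0
i=33: outside box; Z[33]=1 grow→box=[33,34)
i=34: outside box; Z[34]=0
i=35: outside box; Z[35]=1 grow→box=[35,36)
i=36: outside box; Z[36]=0
i=37: outside box; Z[37]=2 grow→box=[37,39)
i=38: min(r-i=1, Z[1]=1)=1; Z[38]=1
i=39: outside box; Z[39]=0

[40, 1, 0, 0, 0, 0, 3, 1, 0, 0, 0, 2, 3, 1, 0, 1, 0, 1, 0, 0, 1, 0, 0, 0, 0, 3, 1, 0, 0, 0, 0, 0, 0, 1, 0, 1, 0, 2, 1, 0]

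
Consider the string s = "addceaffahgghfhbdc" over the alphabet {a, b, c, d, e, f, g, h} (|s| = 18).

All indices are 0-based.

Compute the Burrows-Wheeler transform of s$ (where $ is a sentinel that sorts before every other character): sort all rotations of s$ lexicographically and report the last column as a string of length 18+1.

rank  rotation             last
    0  $addceaffahgghfhbdc  c
    1  addceaffahgghfhbdc$  $
    2  affahgghfhbdc$addce  e
    3  ahgghfhbdc$addceaff  f
    4  bdc$addceaffahgghfh  h
    5  c$addceaffahgghfhbd  d
    6  ceaffahgghfhbdc$add  d
    7  dc$addceaffahgghfhb  b
    8  dceaffahgghfhbdc$ad  d
    9  ddceaffahgghfhbdc$a  a
   10  eaffahgghfhbdc$addc  c
   11  fahgghfhbdc$addceaf  f
   12  ffahgghfhbdc$addcea  a
   13  fhbdc$addceaffahggh  h
   14  gghfhbdc$addceaffah  h
   15  ghfhbdc$addceaffahg  g
   16  hbdc$addceaffahgghf  f
   17  hfhbdc$addceaffahgg  g
   18  hgghfhbdc$addceaffa  a

c$efhddbdacfahhgfga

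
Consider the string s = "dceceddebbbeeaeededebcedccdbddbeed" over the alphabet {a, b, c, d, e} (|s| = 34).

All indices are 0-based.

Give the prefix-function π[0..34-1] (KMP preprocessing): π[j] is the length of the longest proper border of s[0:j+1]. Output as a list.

[0, 0, 0, 0, 0, 1, 1, 0, 0, 0, 0, 0, 0, 0, 0, 0, 1, 0, 1, 0, 0, 0, 0, 1, 2, 0, 1, 0, 1, 1, 0, 0, 0, 1]

π[0] = 0
j=1 s[j]='c': π[1]=0 (border '')
j=2 s[j]='e': π[2]=0 (border '')
j=3 s[j]='c': π[3]=0 (border '')
j=4 s[j]='e': π[4]=0 (border '')
j=5 s[j]='d': π[5]=1 (border 'd')
j=6 s[j]='d': k: 1→0; π[6]=1 (border 'd')
j=7 s[j]='e': k: 1→0; π[7]=0 (border '')
j=8 s[j]='b': π[8]=0 (border '')
j=9 s[j]='b': π[9]=0 (border '')
j=10 s[j]='b': π[10]=0 (border '')
j=11 s[j]='e': π[11]=0 (border '')
j=12 s[j]='e': π[12]=0 (border '')
j=13 s[j]='a': π[13]=0 (border '')
j=14 s[j]='e': π[14]=0 (border '')
j=15 s[j]='e': π[15]=0 (border '')
j=16 s[j]='d': π[16]=1 (border 'd')
j=17 s[j]='e': k: 1→0; π[17]=0 (border '')
j=18 s[j]='d': π[18]=1 (border 'd')
j=19 s[j]='e': k: 1→0; π[19]=0 (border '')
j=20 s[j]='b': π[20]=0 (border '')
j=21 s[j]='c': π[21]=0 (border '')
j=22 s[j]='e': π[22]=0 (border '')
j=23 s[j]='d': π[23]=1 (border 'd')
j=24 s[j]='c': π[24]=2 (border 'dc')
j=25 s[j]='c': k: 2→0; π[25]=0 (border '')
j=26 s[j]='d': π[26]=1 (border 'd')
j=27 s[j]='b': k: 1→0; π[27]=0 (border '')
j=28 s[j]='d': π[28]=1 (border 'd')
j=29 s[j]='d': k: 1→0; π[29]=1 (border 'd')
j=30 s[j]='b': k: 1→0; π[30]=0 (border '')
j=31 s[j]='e': π[31]=0 (border '')
j=32 s[j]='e': π[32]=0 (border '')
j=33 s[j]='d': π[33]=1 (border 'd')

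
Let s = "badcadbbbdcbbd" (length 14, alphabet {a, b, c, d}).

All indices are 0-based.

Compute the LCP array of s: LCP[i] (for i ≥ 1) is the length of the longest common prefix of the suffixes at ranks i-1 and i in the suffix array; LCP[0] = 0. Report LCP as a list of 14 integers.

[0, 2, 0, 1, 2, 3, 1, 2, 0, 1, 0, 1, 1, 2]

sorted suffixes:
  #0 SA[0]=4  'adbbbdcbbd'
  #1 SA[1]=1  'adcadbbbdcbbd'
  #2 SA[2]=0  'badcadbbbdcbbd'
  #3 SA[3]=6  'bbbdcbbd'
  #4 SA[4]=11  'bbd'
  #5 SA[5]=7  'bbdcbbd'
  #6 SA[6]=12  'bd'
  #7 SA[7]=8  'bdcbbd'
  #8 SA[8]=3  'cadbbbdcbbd'
  #9 SA[9]=10  'cbbd'
  #10 SA[10]=13  'd'
  #11 SA[11]=5  'dbbbdcbbd'
  #12 SA[12]=2  'dcadbbbdcbbd'
  #13 SA[13]=9  'dcbbd'

SA = [4, 1, 0, 6, 11, 7, 12, 8, 3, 10, 13, 5, 2, 9]
rank  pair      lcp
   1  s[4:],s[1:]  2  'ad'
   2  s[1:],s[0:]  0  ''
   3  s[0:],s[6:]  1  'b'
   4  s[6:],s[11:]  2  'bb'
   5  s[11:],s[7:]  3  'bbd'
   6  s[7:],s[12:]  1  'b'
   7  s[12:],s[8:]  2  'bd'
   8  s[8:],s[3:]  0  ''
   9  s[3:],s[10:]  1  'c'
  10  s[10:],s[13:]  0  ''
  11  s[13:],s[5:]  1  'd'
  12  s[5:],s[2:]  1  'd'
  13  s[2:],s[9:]  2  'dc'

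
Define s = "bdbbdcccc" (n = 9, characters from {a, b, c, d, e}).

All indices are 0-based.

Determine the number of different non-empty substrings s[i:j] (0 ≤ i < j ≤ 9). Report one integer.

35

rank | idx | suffix
   0 |   2 | bbdcccc
   1 |   0 | bdbbdcccc
   2 |   3 | bdcccc
   3 |   8 | c
   4 |   7 | cc
   5 |   6 | ccc
   6 |   5 | cccc
   7 |   1 | dbbdcccc
   8 |   4 | dcccc

SA = [2, 0, 3, 8, 7, 6, 5, 1, 4]
[i] adj suffixes → lcp
  [1] 2/0 → 1 ('b')
  [2] 0/3 → 2 ('bd')
  [3] 3/8 → 0 ('')
  [4] 8/7 → 1 ('c')
  [5] 7/6 → 2 ('cc')
  [6] 6/5 → 3 ('ccc')
  [7] 5/1 → 0 ('')
  [8] 1/4 → 1 ('d')

n(n+1)/2 = 9·10/2 = 45
Σ LCP = 0 + 1 + 2 + 0 + 1 + 2 + 3 + 0 + 1 = 10
distinct = 45 − 10 = 35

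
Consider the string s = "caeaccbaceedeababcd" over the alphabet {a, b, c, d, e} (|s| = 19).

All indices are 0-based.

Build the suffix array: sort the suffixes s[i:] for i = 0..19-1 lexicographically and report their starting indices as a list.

sorted suffixes:
  #0 SA[0]=13  'ababcd'
  #1 SA[1]=15  'abcd'
  #2 SA[2]=3  'accbaceedeababcd'
  #3 SA[3]=7  'aceedeababcd'
  #4 SA[4]=1  'aeaccbaceedeababcd'
  #5 SA[5]=14  'babcd'
  #6 SA[6]=6  'baceedeababcd'
  #7 SA[7]=16  'bcd'
  #8 SA[8]=0  'caeaccbaceedeababcd'
  #9 SA[9]=5  'cbaceedeababcd'
  #10 SA[10]=4  'ccbaceedeababcd'
  #11 SA[11]=17  'cd'
  #12 SA[12]=8  'ceedeababcd'
  #13 SA[13]=18  'd'
  #14 SA[14]=11  'deababcd'
  #15 SA[15]=12  'eababcd'
  #16 SA[16]=2  'eaccbaceedeababcd'
  #17 SA[17]=10  'edeababcd'
  #18 SA[18]=9  'eedeababcd'

[13, 15, 3, 7, 1, 14, 6, 16, 0, 5, 4, 17, 8, 18, 11, 12, 2, 10, 9]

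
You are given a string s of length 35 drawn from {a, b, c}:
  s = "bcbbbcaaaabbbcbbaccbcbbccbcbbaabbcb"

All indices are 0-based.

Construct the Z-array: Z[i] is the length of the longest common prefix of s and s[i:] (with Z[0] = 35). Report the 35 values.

Z[0]=35
i=1: outside box; Z[1]=0
i=2: outside box; Z[2]=1 scan→box=[2,3)
i=3: outside box; Z[3]=1 scan→box=[3,4)
i=4: outside box; Z[4]=2 scan→box=[4,6)
i=5: min(r-i=1, Z[1]=0)=0; Z[5]=0
i=6: outside box; Z[6]=0
i=7: outside box; Z[7]=0
i=8: outside box; Z[8]=0
i=9: outside box; Z[9]=0
i=10: outside box; Z[10]=1 scan→box=[10,11)
i=11: outside box; Z[11]=1 scan→box=[11,12)
i=12: outside box; Z[12]=4 scan→box=[12,16)
i=13: min(r-i=3, Z[1]=0)=0; Z[13]=0
i=14: min(r-i=2, Z[2]=1)=1; Z[14]=1
i=15: min(r-i=1, Z[3]=1)=1; Z[15]=1
i=16: outside box; Z[16]=0
i=17: outside box; Z[17]=0
i=18: outside box; Z[18]=0
i=19: outside box; Z[19]=4 scan→box=[19,23)
i=20: min(r-i=3, Z[1]=0)=0; Z[20]=0
i=21: min(r-i=2, Z[2]=1)=1; Z[21]=1
i=22: min(r-i=1, Z[3]=1)=1; Z[22]=2 scan→box=[22,24)
i=23: min(r-i=1, Z[1]=0)=0; Z[23]=0
i=24: outside box; Z[24]=0
i=25: outside box; Z[25]=4 scan→box=[25,29)
i=26: min(r-i=3, Z[1]=0)=0; Z[26]=0
i=27: min(r-i=2, Z[2]=1)=1; Z[27]=1
i=28: min(r-i=1, Z[3]=1)=1; Z[28]=1
i=29: outside box; Z[29]=0
i=30: outside box; Z[30]=0
i=31: outside box; Z[31]=1 scan→box=[31,32)
i=32: outside box; Z[32]=3 scan→box=[32,35)
i=33: min(r-i=2, Z[1]=0)=0; Z[33]=0
i=34: min(r-i=1, Z[2]=1)=1; Z[34]=1

[35, 0, 1, 1, 2, 0, 0, 0, 0, 0, 1, 1, 4, 0, 1, 1, 0, 0, 0, 4, 0, 1, 2, 0, 0, 4, 0, 1, 1, 0, 0, 1, 3, 0, 1]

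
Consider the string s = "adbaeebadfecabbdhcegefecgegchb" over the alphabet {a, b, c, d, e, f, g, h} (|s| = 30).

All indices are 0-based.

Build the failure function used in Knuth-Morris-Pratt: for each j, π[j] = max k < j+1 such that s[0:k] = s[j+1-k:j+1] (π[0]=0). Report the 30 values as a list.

π[0] = 0
j=1 s[j]='d': π[1]=0 (border '')
j=2 s[j]='b': π[2]=0 (border '')
j=3 s[j]='a': π[3]=1 (border 'a')
j=4 s[j]='e': k: 1→0; π[4]=0 (border '')
j=5 s[j]='e': π[5]=0 (border '')
j=6 s[j]='b': π[6]=0 (border '')
j=7 s[j]='a': π[7]=1 (border 'a')
j=8 s[j]='d': π[8]=2 (border 'ad')
j=9 s[j]='f': k: 2→0; π[9]=0 (border '')
j=10 s[j]='e': π[10]=0 (border '')
j=11 s[j]='c': π[11]=0 (border '')
j=12 s[j]='a': π[12]=1 (border 'a')
j=13 s[j]='b': k: 1→0; π[13]=0 (border '')
j=14 s[j]='b': π[14]=0 (border '')
j=15 s[j]='d': π[15]=0 (border '')
j=16 s[j]='h': π[16]=0 (border '')
j=17 s[j]='c': π[17]=0 (border '')
j=18 s[j]='e': π[18]=0 (border '')
j=19 s[j]='g': π[19]=0 (border '')
j=20 s[j]='e': π[20]=0 (border '')
j=21 s[j]='f': π[21]=0 (border '')
j=22 s[j]='e': π[22]=0 (border '')
j=23 s[j]='c': π[23]=0 (border '')
j=24 s[j]='g': π[24]=0 (border '')
j=25 s[j]='e': π[25]=0 (border '')
j=26 s[j]='g': π[26]=0 (border '')
j=27 s[j]='c': π[27]=0 (border '')
j=28 s[j]='h': π[28]=0 (border '')
j=29 s[j]='b': π[29]=0 (border '')

[0, 0, 0, 1, 0, 0, 0, 1, 2, 0, 0, 0, 1, 0, 0, 0, 0, 0, 0, 0, 0, 0, 0, 0, 0, 0, 0, 0, 0, 0]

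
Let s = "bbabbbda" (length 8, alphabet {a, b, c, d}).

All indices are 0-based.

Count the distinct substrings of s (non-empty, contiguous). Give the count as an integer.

rank | idx | suffix
   0 |   7 | a
   1 |   2 | abbbda
   2 |   1 | babbbda
   3 |   0 | bbabbbda
   4 |   3 | bbbda
   5 |   4 | bbda
   6 |   5 | bda
   7 |   6 | da

SA = [7, 2, 1, 0, 3, 4, 5, 6]
[i] adj suffixes → lcp
  [1] 7/2 → 1 ('a')
  [2] 2/1 → 0 ('')
  [3] 1/0 → 1 ('b')
  [4] 0/3 → 2 ('bb')
  [5] 3/4 → 2 ('bb')
  [6] 4/5 → 1 ('b')
  [7] 5/6 → 0 ('')

n(n+1)/2 = 8·9/2 = 36
Σ LCP = 0 + 1 + 0 + 1 + 2 + 2 + 1 + 0 = 7
distinct = 36 − 7 = 29

29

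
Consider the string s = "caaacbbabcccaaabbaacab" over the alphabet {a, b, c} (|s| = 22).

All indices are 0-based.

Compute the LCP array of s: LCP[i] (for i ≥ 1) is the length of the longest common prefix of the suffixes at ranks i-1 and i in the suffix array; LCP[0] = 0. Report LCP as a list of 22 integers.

[0, 3, 2, 2, 3, 1, 2, 2, 1, 2, 0, 1, 2, 1, 3, 1, 0, 4, 2, 1, 1, 2]

sorted suffixes:
  #0 SA[0]=12  'aaabbaacab'
  #1 SA[1]=1  'aaacbbabcccaaabbaacab'
  #2 SA[2]=13  'aabbaacab'
  #3 SA[3]=17  'aacab'
  #4 SA[4]=2  'aacbbabcccaaabbaacab'
  #5 SA[5]=20  'ab'
  #6 SA[6]=14  'abbaacab'
  #7 SA[7]=7  'abcccaaabbaacab'
  #8 SA[8]=18  'acab'
  #9 SA[9]=3  'acbbabcccaaabbaacab'
  #10 SA[10]=21  'b'
  #11 SA[11]=16  'baacab'
  #12 SA[12]=6  'babcccaaabbaacab'
  #13 SA[13]=15  'bbaacab'
  #14 SA[14]=5  'bbabcccaaabbaacab'
  #15 SA[15]=8  'bcccaaabbaacab'
  #16 SA[16]=11  'caaabbaacab'
  #17 SA[17]=0  'caaacbbabcccaaabbaacab'
  #18 SA[18]=19  'cab'
  #19 SA[19]=4  'cbbabcccaaabbaacab'
  #20 SA[20]=10  'ccaaabbaacab'
  #21 SA[21]=9  'cccaaabbaacab'

SA = [12, 1, 13, 17, 2, 20, 14, 7, 18, 3, 21, 16, 6, 15, 5, 8, 11, 0, 19, 4, 10, 9]
i: (SA[i-1],SA[i]) lcp shared
  1: (12,1) 3 'aaa'
  2: (1,13) 2 'aa'
  3: (13,17) 2 'aa'
  4: (17,2) 3 'aac'
  5: (2,20) 1 'a'
  6: (20,14) 2 'ab'
  7: (14,7) 2 'ab'
  8: (7,18) 1 'a'
  9: (18,3) 2 'ac'
  10: (3,21) 0 ''
  11: (21,16) 1 'b'
  12: (16,6) 2 'ba'
  13: (6,15) 1 'b'
  14: (15,5) 3 'bba'
  15: (5,8) 1 'b'
  16: (8,11) 0 ''
  17: (11,0) 4 'caaa'
  18: (0,19) 2 'ca'
  19: (19,4) 1 'c'
  20: (4,10) 1 'c'
  21: (10,9) 2 'cc'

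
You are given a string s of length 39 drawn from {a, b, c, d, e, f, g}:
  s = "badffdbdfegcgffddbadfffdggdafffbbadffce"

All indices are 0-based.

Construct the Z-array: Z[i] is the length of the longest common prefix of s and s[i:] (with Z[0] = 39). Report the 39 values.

[39, 0, 0, 0, 0, 0, 1, 0, 0, 0, 0, 0, 0, 0, 0, 0, 0, 5, 0, 0, 0, 0, 0, 0, 0, 0, 0, 0, 0, 0, 0, 1, 5, 0, 0, 0, 0, 0, 0]

Z[0]=39
i=1: outside box; Z[1]=0
i=2: outside box; Z[2]=0
i=3: outside box; Z[3]=0
i=4: outside box; Z[4]=0
i=5: outside box; Z[5]=0
i=6: outside box; Z[6]=1 scan→box=[6,7)
i=7: outside box; Z[7]=0
i=8: outside box; Z[8]=0
i=9: outside box; Z[9]=0
i=10: outside box; Z[10]=0
i=11: outside box; Z[11]=0
i=12: outside box; Z[12]=0
i=13: outside box; Z[13]=0
i=14: outside box; Z[14]=0
i=15: outside box; Z[15]=0
i=16: outside box; Z[16]=0
i=17: outside box; Z[17]=5 scan→box=[17,22)
i=18: min(r-i=4, Z[1]=0)=0; Z[18]=0
i=19: min(r-i=3, Z[2]=0)=0; Z[19]=0
i=20: min(r-i=2, Z[3]=0)=0; Z[20]=0
i=21: min(r-i=1, Z[4]=0)=0; Z[21]=0
i=22: outside box; Z[22]=0
i=23: outside box; Z[23]=0
i=24: outside box; Z[24]=0
i=25: outside box; Z[25]=0
i=26: outside box; Z[26]=0
i=27: outside box; Z[27]=0
i=28: outside box; Z[28]=0
i=29: outside box; Z[29]=0
i=30: outside box; Z[30]=0
i=31: outside box; Z[31]=1 scan→box=[31,32)
i=32: outside box; Z[32]=5 scan→box=[32,37)
i=33: min(r-i=4, Z[1]=0)=0; Z[33]=0
i=34: min(r-i=3, Z[2]=0)=0; Z[34]=0
i=35: min(r-i=2, Z[3]=0)=0; Z[35]=0
i=36: min(r-i=1, Z[4]=0)=0; Z[36]=0
i=37: outside box; Z[37]=0
i=38: outside box; Z[38]=0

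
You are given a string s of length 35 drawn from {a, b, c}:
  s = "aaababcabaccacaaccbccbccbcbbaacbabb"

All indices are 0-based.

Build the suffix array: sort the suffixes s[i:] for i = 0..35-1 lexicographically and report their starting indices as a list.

[0, 1, 28, 14, 2, 7, 32, 4, 12, 29, 9, 15, 34, 27, 31, 3, 8, 33, 26, 5, 24, 21, 18, 13, 6, 11, 30, 25, 23, 20, 17, 10, 22, 19, 16]

rank | idx | suffix
   0 |   0 | aaababcabaccacaaccbccbccbcbbaacbabb
   1 |   1 | aababcabaccacaaccbccbccbcbbaacbabb
   2 |  28 | aacbabb
   3 |  14 | aaccbccbccbcbbaacbabb
   4 |   2 | ababcabaccacaaccbccbccbcbbaacbabb
   5 |   7 | abaccacaaccbccbccbcbbaacbabb
   6 |  32 | abb
   7 |   4 | abcabaccacaaccbccbccbcbbaacbabb
   8 |  12 | acaaccbccbccbcbbaacbabb
   9 |  29 | acbabb
  10 |   9 | accacaaccbccbccbcbbaacbabb
  11 |  15 | accbccbccbcbbaacbabb
  12 |  34 | b
  13 |  27 | baacbabb
  14 |  31 | babb
  15 |   3 | babcabaccacaaccbccbccbcbbaacbabb
  16 |   8 | baccacaaccbccbccbcbbaacbabb
  17 |  33 | bb
  18 |  26 | bbaacbabb
  19 |   5 | bcabaccacaaccbccbccbcbbaacbabb
  20 |  24 | bcbbaacbabb
  21 |  21 | bccbcbbaacbabb
  22 |  18 | bccbccbcbbaacbabb
  23 |  13 | caaccbccbccbcbbaacbabb
  24 |   6 | cabaccacaaccbccbccbcbbaacbabb
  25 |  11 | cacaaccbccbccbcbbaacbabb
  26 |  30 | cbabb
  27 |  25 | cbbaacbabb
  28 |  23 | cbcbbaacbabb
  29 |  20 | cbccbcbbaacbabb
  30 |  17 | cbccbccbcbbaacbabb
  31 |  10 | ccacaaccbccbccbcbbaacbabb
  32 |  22 | ccbcbbaacbabb
  33 |  19 | ccbccbcbbaacbabb
  34 |  16 | ccbccbccbcbbaacbabb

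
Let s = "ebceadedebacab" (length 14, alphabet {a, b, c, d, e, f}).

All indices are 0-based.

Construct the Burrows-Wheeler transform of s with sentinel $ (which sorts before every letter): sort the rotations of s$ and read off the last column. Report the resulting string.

bcbeaeeabeacd$d

rank  rotation         last
    0  $ebceadedebacab  b
    1  ab$ebceadedebac  c
    2  acab$ebceadedeb  b
    3  adedebacab$ebce  e
    4  b$ebceadedebaca  a
    5  bacab$ebceadede  e
    6  bceadedebacab$e  e
    7  cab$ebceadedeba  a
    8  ceadedebacab$eb  b
    9  debacab$ebceade  e
   10  dedebacab$ebcea  a
   11  eadedebacab$ebc  c
   12  ebacab$ebceaded  d
   13  ebceadedebacab$  $
   14  edebacab$ebcead  d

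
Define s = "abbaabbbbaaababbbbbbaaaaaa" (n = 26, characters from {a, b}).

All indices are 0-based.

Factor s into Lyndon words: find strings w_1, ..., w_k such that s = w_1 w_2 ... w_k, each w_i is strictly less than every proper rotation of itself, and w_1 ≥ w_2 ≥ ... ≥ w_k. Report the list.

emit factor 1: 'abb' (i=0, period=3)
emit factor 2: 'aabbbb' (i=3, period=6)
emit factor 3: 'aaababbbbbb' (i=9, period=11)
emit factor 4: 'a' (i=20, period=1)
emit factor 5: 'a' (i=21, period=1)
emit factor 6: 'a' (i=22, period=1)
emit factor 7: 'a' (i=23, period=1)
emit factor 8: 'a' (i=24, period=1)
emit factor 9: 'a' (i=25, period=1)

["abb", "aabbbb", "aaababbbbbb", "a", "a", "a", "a", "a", "a"]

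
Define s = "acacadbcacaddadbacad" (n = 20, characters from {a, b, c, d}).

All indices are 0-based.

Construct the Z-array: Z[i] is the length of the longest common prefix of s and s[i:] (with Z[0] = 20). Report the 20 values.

Z[0]=20
i=1: i≥r, start 0; Z[1]=0
i=2: i≥r, start 0; Z[2]=3 grow→box=[2,5)
i=3: min(r-i=2, Z[1]=0)=0; Z[3]=0
i=4: min(r-i=1, Z[2]=3)=1; Z[4]=1
i=5: i≥r, start 0; Z[5]=0
i=6: i≥r, start 0; Z[6]=0
i=7: i≥r, start 0; Z[7]=0
i=8: i≥r, start 0; Z[8]=3 grow→box=[8,11)
i=9: min(r-i=2, Z[1]=0)=0; Z[9]=0
i=10: min(r-i=1, Z[2]=3)=1; Z[10]=1
i=11: i≥r, start 0; Z[11]=0
i=12: i≥r, start 0; Z[12]=0
i=13: i≥r, start 0; Z[13]=1 grow→box=[13,14)
i=14: i≥r, start 0; Z[14]=0
i=15: i≥r, start 0; Z[15]=0
i=16: i≥r, start 0; Z[16]=3 grow→box=[16,19)
i=17: min(r-i=2, Z[1]=0)=0; Z[17]=0
i=18: min(r-i=1, Z[2]=3)=1; Z[18]=1
i=19: i≥r, start 0; Z[19]=0

[20, 0, 3, 0, 1, 0, 0, 0, 3, 0, 1, 0, 0, 1, 0, 0, 3, 0, 1, 0]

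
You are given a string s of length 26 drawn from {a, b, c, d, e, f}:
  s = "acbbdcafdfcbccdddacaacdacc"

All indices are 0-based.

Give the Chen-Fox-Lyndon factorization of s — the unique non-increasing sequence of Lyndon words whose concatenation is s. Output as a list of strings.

["acbbdcafdfcbccddd", "ac", "aacdacc"]

emit factor 1: 'acbbdcafdfcbccddd' (i=0, period=17)
emit factor 2: 'ac' (i=17, period=2)
emit factor 3: 'aacdacc' (i=19, period=7)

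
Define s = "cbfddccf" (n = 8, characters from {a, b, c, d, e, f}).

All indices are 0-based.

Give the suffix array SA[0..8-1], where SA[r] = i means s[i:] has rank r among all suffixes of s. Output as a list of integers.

[1, 0, 5, 6, 4, 3, 7, 2]

sorted suffixes:
  #0 SA[0]=1  'bfddccf'
  #1 SA[1]=0  'cbfddccf'
  #2 SA[2]=5  'ccf'
  #3 SA[3]=6  'cf'
  #4 SA[4]=4  'dccf'
  #5 SA[5]=3  'ddccf'
  #6 SA[6]=7  'f'
  #7 SA[7]=2  'fddccf'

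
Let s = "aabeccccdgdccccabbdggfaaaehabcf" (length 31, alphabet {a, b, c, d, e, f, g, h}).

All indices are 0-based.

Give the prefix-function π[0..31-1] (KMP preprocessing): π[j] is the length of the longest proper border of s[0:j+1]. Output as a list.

[0, 1, 0, 0, 0, 0, 0, 0, 0, 0, 0, 0, 0, 0, 0, 1, 0, 0, 0, 0, 0, 0, 1, 2, 2, 0, 0, 1, 0, 0, 0]

π[0] = 0
j=1 s[j]='a': π[1]=1 (border 'a')
j=2 s[j]='b': k: 1→0; π[2]=0 (border '')
j=3 s[j]='e': π[3]=0 (border '')
j=4 s[j]='c': π[4]=0 (border '')
j=5 s[j]='c': π[5]=0 (border '')
j=6 s[j]='c': π[6]=0 (border '')
j=7 s[j]='c': π[7]=0 (border '')
j=8 s[j]='d': π[8]=0 (border '')
j=9 s[j]='g': π[9]=0 (border '')
j=10 s[j]='d': π[10]=0 (border '')
j=11 s[j]='c': π[11]=0 (border '')
j=12 s[j]='c': π[12]=0 (border '')
j=13 s[j]='c': π[13]=0 (border '')
j=14 s[j]='c': π[14]=0 (border '')
j=15 s[j]='a': π[15]=1 (border 'a')
j=16 s[j]='b': k: 1→0; π[16]=0 (border '')
j=17 s[j]='b': π[17]=0 (border '')
j=18 s[j]='d': π[18]=0 (border '')
j=19 s[j]='g': π[19]=0 (border '')
j=20 s[j]='g': π[20]=0 (border '')
j=21 s[j]='f': π[21]=0 (border '')
j=22 s[j]='a': π[22]=1 (border 'a')
j=23 s[j]='a': π[23]=2 (border 'aa')
j=24 s[j]='a': k: 2→1; π[24]=2 (border 'aa')
j=25 s[j]='e': k: 2→1→0; π[25]=0 (border '')
j=26 s[j]='h': π[26]=0 (border '')
j=27 s[j]='a': π[27]=1 (border 'a')
j=28 s[j]='b': k: 1→0; π[28]=0 (border '')
j=29 s[j]='c': π[29]=0 (border '')
j=30 s[j]='f': π[30]=0 (border '')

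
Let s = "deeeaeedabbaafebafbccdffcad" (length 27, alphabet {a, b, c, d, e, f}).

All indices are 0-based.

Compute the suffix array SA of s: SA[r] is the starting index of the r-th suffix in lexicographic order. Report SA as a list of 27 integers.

sorted suffixes:
  #0 SA[0]=11  'aafebafbccdffcad'
  #1 SA[1]=8  'abbaafebafbccdffcad'
  #2 SA[2]=25  'ad'
  #3 SA[3]=4  'aeedabbaafebafbccdffcad'
  #4 SA[4]=16  'afbccdffcad'
  #5 SA[5]=12  'afebafbccdffcad'
  #6 SA[6]=10  'baafebafbccdffcad'
  #7 SA[7]=15  'bafbccdffcad'
  #8 SA[8]=9  'bbaafebafbccdffcad'
  #9 SA[9]=18  'bccdffcad'
  #10 SA[10]=24  'cad'
  #11 SA[11]=19  'ccdffcad'
  #12 SA[12]=20  'cdffcad'
  #13 SA[13]=26  'd'
  #14 SA[14]=7  'dabbaafebafbccdffcad'
  #15 SA[15]=0  'deeeaeedabbaafebafbccdffcad'
  #16 SA[16]=21  'dffcad'
  #17 SA[17]=3  'eaeedabbaafebafbccdffcad'
  #18 SA[18]=14  'ebafbccdffcad'
  #19 SA[19]=6  'edabbaafebafbccdffcad'
  #20 SA[20]=2  'eeaeedabbaafebafbccdffcad'
  #21 SA[21]=5  'eedabbaafebafbccdffcad'
  #22 SA[22]=1  'eeeaeedabbaafebafbccdffcad'
  #23 SA[23]=17  'fbccdffcad'
  #24 SA[24]=23  'fcad'
  #25 SA[25]=13  'febafbccdffcad'
  #26 SA[26]=22  'ffcad'

[11, 8, 25, 4, 16, 12, 10, 15, 9, 18, 24, 19, 20, 26, 7, 0, 21, 3, 14, 6, 2, 5, 1, 17, 23, 13, 22]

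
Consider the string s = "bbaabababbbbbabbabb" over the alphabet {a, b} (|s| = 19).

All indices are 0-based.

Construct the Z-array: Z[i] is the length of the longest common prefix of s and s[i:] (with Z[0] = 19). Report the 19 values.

Z[0]=19
i=1: outside box; Z[1]=1 scan→box=[1,2)
i=2: outside box; Z[2]=0
i=3: outside box; Z[3]=0
i=4: outside box; Z[4]=1 scan→box=[4,5)
i=5: outside box; Z[5]=0
i=6: outside box; Z[6]=1 scan→box=[6,7)
i=7: outside box; Z[7]=0
i=8: outside box; Z[8]=2 scan→box=[8,10)
i=9: min(r-i=1, Z[1]=1)=1; Z[9]=2 scan→box=[9,11)
i=10: min(r-i=1, Z[1]=1)=1; Z[10]=2 scan→box=[10,12)
i=11: min(r-i=1, Z[1]=1)=1; Z[11]=3 scan→box=[11,14)
i=12: min(r-i=2, Z[1]=1)=1; Z[12]=1
i=13: min(r-i=1, Z[2]=0)=0; Z[13]=0
i=14: outside box; Z[14]=3 scan→box=[14,17)
i=15: min(r-i=2, Z[1]=1)=1; Z[15]=1
i=16: min(r-i=1, Z[2]=0)=0; Z[16]=0
i=17: outside box; Z[17]=2 scan→box=[17,19)
i=18: min(r-i=1, Z[1]=1)=1; Z[18]=1

[19, 1, 0, 0, 1, 0, 1, 0, 2, 2, 2, 3, 1, 0, 3, 1, 0, 2, 1]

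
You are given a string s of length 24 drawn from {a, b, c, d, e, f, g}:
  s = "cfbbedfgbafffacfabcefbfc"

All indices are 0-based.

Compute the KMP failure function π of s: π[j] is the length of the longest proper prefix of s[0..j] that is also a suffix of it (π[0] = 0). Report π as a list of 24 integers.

π[0] = 0
j=1 s[j]='f': π[1]=0 (border '')
j=2 s[j]='b': π[2]=0 (border '')
j=3 s[j]='b': π[3]=0 (border '')
j=4 s[j]='e': π[4]=0 (border '')
j=5 s[j]='d': π[5]=0 (border '')
j=6 s[j]='f': π[6]=0 (border '')
j=7 s[j]='g': π[7]=0 (border '')
j=8 s[j]='b': π[8]=0 (border '')
j=9 s[j]='a': π[9]=0 (border '')
j=10 s[j]='f': π[10]=0 (border '')
j=11 s[j]='f': π[11]=0 (border '')
j=12 s[j]='f': π[12]=0 (border '')
j=13 s[j]='a': π[13]=0 (border '')
j=14 s[j]='c': π[14]=1 (border 'c')
j=15 s[j]='f': π[15]=2 (border 'cf')
j=16 s[j]='a': k: 2→0; π[16]=0 (border '')
j=17 s[j]='b': π[17]=0 (border '')
j=18 s[j]='c': π[18]=1 (border 'c')
j=19 s[j]='e': k: 1→0; π[19]=0 (border '')
j=20 s[j]='f': π[20]=0 (border '')
j=21 s[j]='b': π[21]=0 (border '')
j=22 s[j]='f': π[22]=0 (border '')
j=23 s[j]='c': π[23]=1 (border 'c')

[0, 0, 0, 0, 0, 0, 0, 0, 0, 0, 0, 0, 0, 0, 1, 2, 0, 0, 1, 0, 0, 0, 0, 1]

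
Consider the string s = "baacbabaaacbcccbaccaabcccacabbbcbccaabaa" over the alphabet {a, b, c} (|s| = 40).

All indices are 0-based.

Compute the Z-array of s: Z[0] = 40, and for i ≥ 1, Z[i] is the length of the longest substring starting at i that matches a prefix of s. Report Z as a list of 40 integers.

Z[0]=40
i=1: i≥r, start 0; Z[1]=0
i=2: i≥r, start 0; Z[2]=0
i=3: i≥r, start 0; Z[3]=0
i=4: i≥r, start 0; Z[4]=2 grow→box=[4,6)
i=5: min(r-i=1, Z[1]=0)=0; Z[5]=0
i=6: i≥r, start 0; Z[6]=3 grow→box=[6,9)
i=7: min(r-i=2, Z[1]=0)=0; Z[7]=0
i=8: min(r-i=1, Z[2]=0)=0; Z[8]=0
i=9: i≥r, start 0; Z[9]=0
i=10: i≥r, start 0; Z[10]=0
i=11: i≥r, start 0; Z[11]=1 grow→box=[11,12)
i=12: i≥r, start 0; Z[12]=0
i=13: i≥r, start 0; Z[13]=0
i=14: i≥r, start 0; Z[14]=0
i=15: i≥r, start 0; Z[15]=2 grow→box=[15,17)
i=16: min(r-i=1, Z[1]=0)=0; Z[16]=0
i=17: i≥r, start 0; Z[17]=0
i=18: i≥r, start 0; Z[18]=0
i=19: i≥r, start 0; Z[19]=0
i=20: i≥r, start 0; Z[20]=0
i=21: i≥r, start 0; Z[21]=1 grow→box=[21,22)
i=22: i≥r, start 0; Z[22]=0
i=23: i≥r, start 0; Z[23]=0
i=24: i≥r, start 0; Z[24]=0
i=25: i≥r, start 0; Z[25]=0
i=26: i≥r, start 0; Z[26]=0
i=27: i≥r, start 0; Z[27]=0
i=28: i≥r, start 0; Z[28]=1 grow→box=[28,29)
i=29: i≥r, start 0; Z[29]=1 grow→box=[29,30)
i=30: i≥r, start 0; Z[30]=1 grow→box=[30,31)
i=31: i≥r, start 0; Z[31]=0
i=32: i≥r, start 0; Z[32]=1 grow→box=[32,33)
i=33: i≥r, start 0; Z[33]=0
i=34: i≥r, start 0; Z[34]=0
i=35: i≥r, start 0; Z[35]=0
i=36: i≥r, start 0; Z[36]=0
i=37: i≥r, start 0; Z[37]=3 grow→box=[37,40)
i=38: min(r-i=2, Z[1]=0)=0; Z[38]=0
i=39: min(r-i=1, Z[2]=0)=0; Z[39]=0

[40, 0, 0, 0, 2, 0, 3, 0, 0, 0, 0, 1, 0, 0, 0, 2, 0, 0, 0, 0, 0, 1, 0, 0, 0, 0, 0, 0, 1, 1, 1, 0, 1, 0, 0, 0, 0, 3, 0, 0]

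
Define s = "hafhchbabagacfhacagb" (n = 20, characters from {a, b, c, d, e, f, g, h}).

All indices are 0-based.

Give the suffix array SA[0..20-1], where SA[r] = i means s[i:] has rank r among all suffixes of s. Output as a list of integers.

[7, 15, 11, 1, 9, 17, 19, 6, 8, 16, 12, 4, 13, 2, 10, 18, 14, 0, 5, 3]

rank→(start, suffix):
  0 → (7, 'abagacfhacagb')
  1 → (15, 'acagb')
  2 → (11, 'acfhacagb')
  3 → (1, 'afhchbabagacfhacagb')
  4 → (9, 'agacfhacagb')
  5 → (17, 'agb')
  6 → (19, 'b')
  7 → (6, 'babagacfhacagb')
  8 → (8, 'bagacfhacagb')
  9 → (16, 'cagb')
  10 → (12, 'cfhacagb')
  11 → (4, 'chbabagacfhacagb')
  12 → (13, 'fhacagb')
  13 → (2, 'fhchbabagacfhacagb')
  14 → (10, 'gacfhacagb')
  15 → (18, 'gb')
  16 → (14, 'hacagb')
  17 → (0, 'hafhchbabagacfhacagb')
  18 → (5, 'hbabagacfhacagb')
  19 → (3, 'hchbabagacfhacagb')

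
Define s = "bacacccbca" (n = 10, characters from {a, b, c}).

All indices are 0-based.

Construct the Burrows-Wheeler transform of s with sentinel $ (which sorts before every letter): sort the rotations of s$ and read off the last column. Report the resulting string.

rank  rotation     last
    0  $bacacccbca  a
    1  a$bacacccbc  c
    2  acacccbca$b  b
    3  acccbca$bac  c
    4  bacacccbca$  $
    5  bca$bacaccc  c
    6  ca$bacacccb  b
    7  cacccbca$ba  a
    8  cbca$bacacc  c
    9  ccbca$bacac  c
   10  cccbca$baca  a

acbc$cbacca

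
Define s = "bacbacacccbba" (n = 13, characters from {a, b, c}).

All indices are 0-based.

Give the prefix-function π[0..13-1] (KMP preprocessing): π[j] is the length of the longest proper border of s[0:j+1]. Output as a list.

π[0] = 0
j=1 s[j]='a': π[1]=0 (border '')
j=2 s[j]='c': π[2]=0 (border '')
j=3 s[j]='b': π[3]=1 (border 'b')
j=4 s[j]='a': π[4]=2 (border 'ba')
j=5 s[j]='c': π[5]=3 (border 'bac')
j=6 s[j]='a': k: 3→0; π[6]=0 (border '')
j=7 s[j]='c': π[7]=0 (border '')
j=8 s[j]='c': π[8]=0 (border '')
j=9 s[j]='c': π[9]=0 (border '')
j=10 s[j]='b': π[10]=1 (border 'b')
j=11 s[j]='b': k: 1→0; π[11]=1 (border 'b')
j=12 s[j]='a': π[12]=2 (border 'ba')

[0, 0, 0, 1, 2, 3, 0, 0, 0, 0, 1, 1, 2]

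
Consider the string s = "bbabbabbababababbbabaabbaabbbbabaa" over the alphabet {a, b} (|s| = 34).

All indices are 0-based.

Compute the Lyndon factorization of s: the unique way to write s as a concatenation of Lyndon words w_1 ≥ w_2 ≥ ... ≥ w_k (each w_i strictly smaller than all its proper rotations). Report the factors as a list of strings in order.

["b", "b", "abb", "abb", "ababababbb", "ab", "aabbaabbbbab", "a", "a"]

emit factor 1: 'b' (i=0, period=1)
emit factor 2: 'b' (i=1, period=1)
emit factor 3: 'abb' (i=2, period=3)
emit factor 4: 'abb' (i=5, period=3)
emit factor 5: 'ababababbb' (i=8, period=10)
emit factor 6: 'ab' (i=18, period=2)
emit factor 7: 'aabbaabbbbab' (i=20, period=12)
emit factor 8: 'a' (i=32, period=1)
emit factor 9: 'a' (i=33, period=1)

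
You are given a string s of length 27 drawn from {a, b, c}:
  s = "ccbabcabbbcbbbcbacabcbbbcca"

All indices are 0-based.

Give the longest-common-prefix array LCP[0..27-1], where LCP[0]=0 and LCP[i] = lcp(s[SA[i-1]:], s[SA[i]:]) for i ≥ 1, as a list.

[0, 1, 2, 3, 1, 0, 2, 1, 5, 4, 2, 4, 3, 1, 2, 3, 6, 2, 0, 2, 3, 1, 3, 2, 5, 1, 2]

rank→(start, suffix):
  0 → (26, 'a')
  1 → (6, 'abbbcbbbcbacabcbbbcca')
  2 → (3, 'abcabbbcbbbcbacabcbbbcca')
  3 → (18, 'abcbbbcca')
  4 → (16, 'acabcbbbcca')
  5 → (2, 'babcabbbcbbbcbacabcbbbcca')
  6 → (15, 'bacabcbbbcca')
  7 → (11, 'bbbcbacabcbbbcca')
  8 → (7, 'bbbcbbbcbacabcbbbcca')
  9 → (21, 'bbbcca')
  10 → (12, 'bbcbacabcbbbcca')
  11 → (8, 'bbcbbbcbacabcbbbcca')
  12 → (22, 'bbcca')
  13 → (4, 'bcabbbcbbbcbacabcbbbcca')
  14 → (13, 'bcbacabcbbbcca')
  15 → (9, 'bcbbbcbacabcbbbcca')
  16 → (19, 'bcbbbcca')
  17 → (23, 'bcca')
  18 → (25, 'ca')
  19 → (5, 'cabbbcbbbcbacabcbbbcca')
  20 → (17, 'cabcbbbcca')
  21 → (1, 'cbabcabbbcbbbcbacabcbbbcca')
  22 → (14, 'cbacabcbbbcca')
  23 → (10, 'cbbbcbacabcbbbcca')
  24 → (20, 'cbbbcca')
  25 → (24, 'cca')
  26 → (0, 'ccbabcabbbcbbbcbacabcbbbcca')

SA = [26, 6, 3, 18, 16, 2, 15, 11, 7, 21, 12, 8, 22, 4, 13, 9, 19, 23, 25, 5, 17, 1, 14, 10, 20, 24, 0]
i: (SA[i-1],SA[i]) lcp shared
  1: (26,6) 1 'a'
  2: (6,3) 2 'ab'
  3: (3,18) 3 'abc'
  4: (18,16) 1 'a'
  5: (16,2) 0 ''
  6: (2,15) 2 'ba'
  7: (15,11) 1 'b'
  8: (11,7) 5 'bbbcb'
  9: (7,21) 4 'bbbc'
  10: (21,12) 2 'bb'
  11: (12,8) 4 'bbcb'
  12: (8,22) 3 'bbc'
  13: (22,4) 1 'b'
  14: (4,13) 2 'bc'
  15: (13,9) 3 'bcb'
  16: (9,19) 6 'bcbbbc'
  17: (19,23) 2 'bc'
  18: (23,25) 0 ''
  19: (25,5) 2 'ca'
  20: (5,17) 3 'cab'
  21: (17,1) 1 'c'
  22: (1,14) 3 'cba'
  23: (14,10) 2 'cb'
  24: (10,20) 5 'cbbbc'
  25: (20,24) 1 'c'
  26: (24,0) 2 'cc'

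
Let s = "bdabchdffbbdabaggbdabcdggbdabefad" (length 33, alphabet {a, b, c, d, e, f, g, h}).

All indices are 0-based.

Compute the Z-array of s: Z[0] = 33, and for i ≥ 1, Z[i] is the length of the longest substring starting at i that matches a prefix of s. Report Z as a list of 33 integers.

Z[0]=33
i=1: fresh scan; Z[1]=0
i=2: fresh scan; Z[2]=0
i=3: fresh scan; Z[3]=1 grow→box=[3,4)
i=4: fresh scan; Z[4]=0
i=5: fresh scan; Z[5]=0
i=6: fresh scan; Z[6]=0
i=7: fresh scan; Z[7]=0
i=8: fresh scan; Z[8]=0
i=9: fresh scan; Z[9]=1 grow→box=[9,10)
i=10: fresh scan; Z[10]=4 grow→box=[10,14)
i=11: min(r-i=3, Z[1]=0)=0; Z[11]=0
i=12: min(r-i=2, Z[2]=0)=0; Z[12]=0
i=13: min(r-i=1, Z[3]=1)=1; Z[13]=1
i=14: fresh scan; Z[14]=0
i=15: fresh scan; Z[15]=0
i=16: fresh scan; Z[16]=0
i=17: fresh scan; Z[17]=5 grow→box=[17,22)
i=18: min(r-i=4, Z[1]=0)=0; Z[18]=0
i=19: min(r-i=3, Z[2]=0)=0; Z[19]=0
i=20: min(r-i=2, Z[3]=1)=1; Z[20]=1
i=21: min(r-i=1, Z[4]=0)=0; Z[21]=0
i=22: fresh scan; Z[22]=0
i=23: fresh scan; Z[23]=0
i=24: fresh scan; Z[24]=0
i=25: fresh scan; Z[25]=4 grow→box=[25,29)
i=26: min(r-i=3, Z[1]=0)=0; Z[26]=0
i=27: min(r-i=2, Z[2]=0)=0; Z[27]=0
i=28: min(r-i=1, Z[3]=1)=1; Z[28]=1
i=29: fresh scan; Z[29]=0
i=30: fresh scan; Z[30]=0
i=31: fresh scan; Z[31]=0
i=32: fresh scan; Z[32]=0

[33, 0, 0, 1, 0, 0, 0, 0, 0, 1, 4, 0, 0, 1, 0, 0, 0, 5, 0, 0, 1, 0, 0, 0, 0, 4, 0, 0, 1, 0, 0, 0, 0]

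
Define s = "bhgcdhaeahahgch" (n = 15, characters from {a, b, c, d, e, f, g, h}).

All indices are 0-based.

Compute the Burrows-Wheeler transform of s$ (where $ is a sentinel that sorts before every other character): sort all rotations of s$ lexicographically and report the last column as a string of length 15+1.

rank  rotation          last
    0  $bhgcdhaeahahgch  h
    1  aeahahgch$bhgcdh  h
    2  ahahgch$bhgcdhae  e
    3  ahgch$bhgcdhaeah  h
    4  bhgcdhaeahahgch$  $
    5  cdhaeahahgch$bhg  g
    6  ch$bhgcdhaeahahg  g
    7  dhaeahahgch$bhgc  c
    8  eahahgch$bhgcdha  a
    9  gcdhaeahahgch$bh  h
   10  gch$bhgcdhaeahah  h
   11  h$bhgcdhaeahahgc  c
   12  haeahahgch$bhgcd  d
   13  hahgch$bhgcdhaea  a
   14  hgcdhaeahahgch$b  b
   15  hgch$bhgcdhaeaha  a

hheh$ggcahhcdaba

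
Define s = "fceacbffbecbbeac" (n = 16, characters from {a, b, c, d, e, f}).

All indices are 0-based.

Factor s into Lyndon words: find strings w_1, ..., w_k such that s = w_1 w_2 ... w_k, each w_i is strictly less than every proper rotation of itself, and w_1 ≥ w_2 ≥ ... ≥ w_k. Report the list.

emit factor 1: 'f' (i=0, period=1)
emit factor 2: 'ce' (i=1, period=2)
emit factor 3: 'acbffbecbbe' (i=3, period=11)
emit factor 4: 'ac' (i=14, period=2)

["f", "ce", "acbffbecbbe", "ac"]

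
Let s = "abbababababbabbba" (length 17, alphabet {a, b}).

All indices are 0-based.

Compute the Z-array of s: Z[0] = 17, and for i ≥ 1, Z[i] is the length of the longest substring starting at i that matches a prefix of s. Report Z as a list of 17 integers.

Z[0]=17
i=1: i≥r, start 0; Z[1]=0
i=2: i≥r, start 0; Z[2]=0
i=3: i≥r, start 0; Z[3]=2 extend→box=[3,5)
i=4: min(r-i=1, Z[1]=0)=0; Z[4]=0
i=5: i≥r, start 0; Z[5]=2 extend→box=[5,7)
i=6: min(r-i=1, Z[1]=0)=0; Z[6]=0
i=7: i≥r, start 0; Z[7]=2 extend→box=[7,9)
i=8: min(r-i=1, Z[1]=0)=0; Z[8]=0
i=9: i≥r, start 0; Z[9]=5 extend→box=[9,14)
i=10: min(r-i=4, Z[1]=0)=0; Z[10]=0
i=11: min(r-i=3, Z[2]=0)=0; Z[11]=0
i=12: min(r-i=2, Z[3]=2)=2; Z[12]=3 extend→box=[12,15)
i=13: min(r-i=2, Z[1]=0)=0; Z[13]=0
i=14: min(r-i=1, Z[2]=0)=0; Z[14]=0
i=15: i≥r, start 0; Z[15]=0
i=16: i≥r, start 0; Z[16]=1 extend→box=[16,17)

[17, 0, 0, 2, 0, 2, 0, 2, 0, 5, 0, 0, 3, 0, 0, 0, 1]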